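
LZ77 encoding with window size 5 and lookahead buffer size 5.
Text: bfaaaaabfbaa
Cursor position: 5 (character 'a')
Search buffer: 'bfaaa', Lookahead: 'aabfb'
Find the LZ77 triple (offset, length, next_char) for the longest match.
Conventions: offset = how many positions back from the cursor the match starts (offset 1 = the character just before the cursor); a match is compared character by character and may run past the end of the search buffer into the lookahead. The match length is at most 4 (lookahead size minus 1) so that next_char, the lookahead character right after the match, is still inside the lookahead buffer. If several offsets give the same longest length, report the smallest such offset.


Try each offset into the search buffer:
  offset=1 (pos 4, char 'a'): match length 2
  offset=2 (pos 3, char 'a'): match length 2
  offset=3 (pos 2, char 'a'): match length 2
  offset=4 (pos 1, char 'f'): match length 0
  offset=5 (pos 0, char 'b'): match length 0
Longest match has length 2, found at offsets 1, 2, 3; take the smallest, offset 1.
next_char = character at position 5 + 2 = 7 -> 'b'

Best match: offset=1, length=2 (matching 'aa' starting at position 4)
LZ77 triple: (1, 2, 'b')


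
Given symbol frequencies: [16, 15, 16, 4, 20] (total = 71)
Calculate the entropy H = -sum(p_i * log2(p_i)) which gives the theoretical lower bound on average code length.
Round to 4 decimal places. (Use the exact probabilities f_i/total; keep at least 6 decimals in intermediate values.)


Per-symbol terms -p_i * log2(p_i) with p_i = f_i/71:
  p = 16/71 = 0.225352: log2(p) = -2.149747, -p*log2(p) = 0.484450
  p = 15/71 = 0.211268: log2(p) = -2.242857, -p*log2(p) = 0.473843
  p = 16/71 = 0.225352: log2(p) = -2.149747, -p*log2(p) = 0.484450
  p = 4/71 = 0.056338: log2(p) = -4.149747, -p*log2(p) = 0.233789
  p = 20/71 = 0.281690: log2(p) = -1.827819, -p*log2(p) = 0.514879
H = 0.484450 + 0.473843 + 0.484450 + 0.233789 + 0.514879 = 2.191411

H = 2.1914 bits/symbol


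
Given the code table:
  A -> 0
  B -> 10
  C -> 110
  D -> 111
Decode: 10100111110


Decoding:
10 -> B
10 -> B
0 -> A
111 -> D
110 -> C


Result: BBADC


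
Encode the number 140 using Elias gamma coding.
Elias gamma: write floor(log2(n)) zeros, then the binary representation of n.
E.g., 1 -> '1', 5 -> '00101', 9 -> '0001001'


num_bits = floor(log2(140)) + 1 = 8
leading_zeros = num_bits - 1 = 7
binary(140) = 10001100

Elias gamma(140) = '0000000' + '10001100' = 000000010001100 (15 bits)


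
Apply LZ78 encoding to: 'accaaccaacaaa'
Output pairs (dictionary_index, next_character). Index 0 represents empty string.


LZ78 encoding steps:
Dictionary: {0: ''}
Step 1: w='' (idx 0), next='a' -> output (0, 'a'), add 'a' as idx 1
Step 2: w='' (idx 0), next='c' -> output (0, 'c'), add 'c' as idx 2
Step 3: w='c' (idx 2), next='a' -> output (2, 'a'), add 'ca' as idx 3
Step 4: w='a' (idx 1), next='c' -> output (1, 'c'), add 'ac' as idx 4
Step 5: w='ca' (idx 3), next='a' -> output (3, 'a'), add 'caa' as idx 5
Step 6: w='caa' (idx 5), next='a' -> output (5, 'a'), add 'caaa' as idx 6


Encoded: [(0, 'a'), (0, 'c'), (2, 'a'), (1, 'c'), (3, 'a'), (5, 'a')]


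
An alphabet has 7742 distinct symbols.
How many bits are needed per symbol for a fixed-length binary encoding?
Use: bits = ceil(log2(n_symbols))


log2(7742) = 12.9185
Bracket: 2^12 = 4096 < 7742 <= 2^13 = 8192
So ceil(log2(7742)) = 13

bits = ceil(log2(7742)) = ceil(12.9185) = 13 bits


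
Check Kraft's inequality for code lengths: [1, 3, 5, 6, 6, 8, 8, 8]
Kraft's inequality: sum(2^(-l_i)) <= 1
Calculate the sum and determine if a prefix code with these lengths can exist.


Sum = 2^(-1) + 2^(-3) + 2^(-5) + 2^(-6) + 2^(-6) + 2^(-8) + 2^(-8) + 2^(-8)
    = 0.5 + 0.125 + 0.03125 + 0.015625 + 0.015625 + 0.00390625 + 0.00390625 + 0.00390625
    = 179/256 = 0.69921875
Since 0.69921875 <= 1, Kraft's inequality IS satisfied.
A prefix code with these lengths CAN exist.

Kraft sum = 0.69921875. Satisfied.


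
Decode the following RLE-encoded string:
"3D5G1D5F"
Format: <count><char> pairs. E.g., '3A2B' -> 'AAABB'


Expanding each <count><char> pair:
  3D -> 'DDD'
  5G -> 'GGGGG'
  1D -> 'D'
  5F -> 'FFFFF'

Decoded = DDDGGGGGDFFFFF


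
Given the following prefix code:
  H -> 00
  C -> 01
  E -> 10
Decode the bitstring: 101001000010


Decoding step by step:
Bits 10 -> E
Bits 10 -> E
Bits 01 -> C
Bits 00 -> H
Bits 00 -> H
Bits 10 -> E


Decoded message: EECHHE


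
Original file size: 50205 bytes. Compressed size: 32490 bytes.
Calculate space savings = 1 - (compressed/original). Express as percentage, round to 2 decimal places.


ratio = compressed/original = 32490/50205 = 0.647147
savings = 1 - ratio = 1 - 0.647147 = 0.352853
as a percentage: 0.352853 * 100 = 35.29%

Space savings = 1 - 32490/50205 = 35.29%


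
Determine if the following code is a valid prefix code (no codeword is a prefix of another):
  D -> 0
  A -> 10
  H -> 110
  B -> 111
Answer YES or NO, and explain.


Checking each pair (does one codeword prefix another?):
  D='0' vs A='10': no prefix
  D='0' vs H='110': no prefix
  D='0' vs B='111': no prefix
  A='10' vs D='0': no prefix
  A='10' vs H='110': no prefix
  A='10' vs B='111': no prefix
  H='110' vs D='0': no prefix
  H='110' vs A='10': no prefix
  H='110' vs B='111': no prefix
  B='111' vs D='0': no prefix
  B='111' vs A='10': no prefix
  B='111' vs H='110': no prefix
No violation found over all pairs.

YES -- this is a valid prefix code. No codeword is a prefix of any other codeword.


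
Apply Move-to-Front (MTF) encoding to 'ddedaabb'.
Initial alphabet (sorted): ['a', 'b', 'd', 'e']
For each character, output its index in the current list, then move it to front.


MTF encoding:
'd': index 2 in ['a', 'b', 'd', 'e'] -> ['d', 'a', 'b', 'e']
'd': index 0 in ['d', 'a', 'b', 'e'] -> ['d', 'a', 'b', 'e']
'e': index 3 in ['d', 'a', 'b', 'e'] -> ['e', 'd', 'a', 'b']
'd': index 1 in ['e', 'd', 'a', 'b'] -> ['d', 'e', 'a', 'b']
'a': index 2 in ['d', 'e', 'a', 'b'] -> ['a', 'd', 'e', 'b']
'a': index 0 in ['a', 'd', 'e', 'b'] -> ['a', 'd', 'e', 'b']
'b': index 3 in ['a', 'd', 'e', 'b'] -> ['b', 'a', 'd', 'e']
'b': index 0 in ['b', 'a', 'd', 'e'] -> ['b', 'a', 'd', 'e']


Output: [2, 0, 3, 1, 2, 0, 3, 0]


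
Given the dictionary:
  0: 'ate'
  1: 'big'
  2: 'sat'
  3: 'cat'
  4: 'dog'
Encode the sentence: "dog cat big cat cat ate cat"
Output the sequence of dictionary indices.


Look up each word in the dictionary:
  'dog' -> 4
  'cat' -> 3
  'big' -> 1
  'cat' -> 3
  'cat' -> 3
  'ate' -> 0
  'cat' -> 3

Encoded: [4, 3, 1, 3, 3, 0, 3]


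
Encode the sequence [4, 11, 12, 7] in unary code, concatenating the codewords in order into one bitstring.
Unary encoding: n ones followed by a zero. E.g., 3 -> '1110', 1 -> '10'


Encode each number as n ones followed by a terminating 0:
  4 -> 11110 (5 bits)
  11 -> 111111111110 (12 bits)
  12 -> 1111111111110 (13 bits)
  7 -> 11111110 (8 bits)
Total length = 5 + 12 + 13 + 8 = 38 bits.

Unary([4, 11, 12, 7]) = 11110111111111110111111111111011111110 (38 bits)


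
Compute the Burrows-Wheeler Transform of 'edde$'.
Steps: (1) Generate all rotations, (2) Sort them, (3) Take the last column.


Rotations (sorted):
  0: $edde -> last char: e
  1: dde$e -> last char: e
  2: de$ed -> last char: d
  3: e$edd -> last char: d
  4: edde$ -> last char: $


BWT = eedd$


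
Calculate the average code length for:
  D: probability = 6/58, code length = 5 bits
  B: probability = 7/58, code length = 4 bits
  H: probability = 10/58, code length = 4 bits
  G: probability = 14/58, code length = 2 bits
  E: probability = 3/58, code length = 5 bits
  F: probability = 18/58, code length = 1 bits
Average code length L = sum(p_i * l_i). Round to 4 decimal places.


Weighted contributions p_i * l_i:
  D: (6/58) * 5 = 30/58
  B: (7/58) * 4 = 28/58
  H: (10/58) * 4 = 40/58
  G: (14/58) * 2 = 28/58
  E: (3/58) * 5 = 15/58
  F: (18/58) * 1 = 18/58
Sum = (30 + 28 + 40 + 28 + 15 + 18)/58 = 159/58

L = 159/58 = 2.7414 bits/symbol


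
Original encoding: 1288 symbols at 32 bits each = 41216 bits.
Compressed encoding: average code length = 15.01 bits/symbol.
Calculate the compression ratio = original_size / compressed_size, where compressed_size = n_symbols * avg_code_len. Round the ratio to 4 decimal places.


original_size = n_symbols * orig_bits = 1288 * 32 = 41216 bits
compressed_size = n_symbols * avg_code_len = 1288 * 15.01 = 19332.88 bits
ratio = original_size / compressed_size = 41216 / 19332.88 = 2.1319

Compression ratio = 2.1319


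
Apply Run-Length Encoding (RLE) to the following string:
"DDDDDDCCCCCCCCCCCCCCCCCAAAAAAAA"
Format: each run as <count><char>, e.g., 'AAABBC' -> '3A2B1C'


Scanning runs left to right:
  i=0: run of 'D' x 6 -> '6D'
  i=6: run of 'C' x 17 -> '17C'
  i=23: run of 'A' x 8 -> '8A'

RLE = 6D17C8A


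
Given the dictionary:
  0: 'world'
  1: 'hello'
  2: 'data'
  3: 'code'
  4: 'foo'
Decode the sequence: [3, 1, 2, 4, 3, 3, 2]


Look up each index in the dictionary:
  3 -> 'code'
  1 -> 'hello'
  2 -> 'data'
  4 -> 'foo'
  3 -> 'code'
  3 -> 'code'
  2 -> 'data'

Decoded: "code hello data foo code code data"


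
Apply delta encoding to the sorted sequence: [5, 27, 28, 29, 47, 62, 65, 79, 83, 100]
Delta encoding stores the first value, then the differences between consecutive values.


First value: 5
Deltas:
  27 - 5 = 22
  28 - 27 = 1
  29 - 28 = 1
  47 - 29 = 18
  62 - 47 = 15
  65 - 62 = 3
  79 - 65 = 14
  83 - 79 = 4
  100 - 83 = 17


Delta encoded: [5, 22, 1, 1, 18, 15, 3, 14, 4, 17]


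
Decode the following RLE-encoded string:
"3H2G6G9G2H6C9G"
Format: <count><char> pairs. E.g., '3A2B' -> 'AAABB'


Expanding each <count><char> pair:
  3H -> 'HHH'
  2G -> 'GG'
  6G -> 'GGGGGG'
  9G -> 'GGGGGGGGG'
  2H -> 'HH'
  6C -> 'CCCCCC'
  9G -> 'GGGGGGGGG'

Decoded = HHHGGGGGGGGGGGGGGGGGHHCCCCCCGGGGGGGGG


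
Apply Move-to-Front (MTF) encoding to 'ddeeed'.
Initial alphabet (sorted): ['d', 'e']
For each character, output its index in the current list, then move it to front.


MTF encoding:
'd': index 0 in ['d', 'e'] -> ['d', 'e']
'd': index 0 in ['d', 'e'] -> ['d', 'e']
'e': index 1 in ['d', 'e'] -> ['e', 'd']
'e': index 0 in ['e', 'd'] -> ['e', 'd']
'e': index 0 in ['e', 'd'] -> ['e', 'd']
'd': index 1 in ['e', 'd'] -> ['d', 'e']


Output: [0, 0, 1, 0, 0, 1]


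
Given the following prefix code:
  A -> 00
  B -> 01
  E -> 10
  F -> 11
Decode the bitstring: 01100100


Decoding step by step:
Bits 01 -> B
Bits 10 -> E
Bits 01 -> B
Bits 00 -> A


Decoded message: BEBA


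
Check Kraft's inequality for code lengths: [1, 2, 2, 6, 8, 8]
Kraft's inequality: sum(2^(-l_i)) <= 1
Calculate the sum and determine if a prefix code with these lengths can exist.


Sum = 2^(-1) + 2^(-2) + 2^(-2) + 2^(-6) + 2^(-8) + 2^(-8)
    = 0.5 + 0.25 + 0.25 + 0.015625 + 0.00390625 + 0.00390625
    = 262/256 = 1.0234375
Since 1.0234375 > 1, Kraft's inequality is NOT satisfied.
A prefix code with these lengths CANNOT exist.

Kraft sum = 1.0234375. Not satisfied.


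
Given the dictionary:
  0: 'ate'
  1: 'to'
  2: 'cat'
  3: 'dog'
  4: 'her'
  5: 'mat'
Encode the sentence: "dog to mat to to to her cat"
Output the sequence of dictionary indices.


Look up each word in the dictionary:
  'dog' -> 3
  'to' -> 1
  'mat' -> 5
  'to' -> 1
  'to' -> 1
  'to' -> 1
  'her' -> 4
  'cat' -> 2

Encoded: [3, 1, 5, 1, 1, 1, 4, 2]


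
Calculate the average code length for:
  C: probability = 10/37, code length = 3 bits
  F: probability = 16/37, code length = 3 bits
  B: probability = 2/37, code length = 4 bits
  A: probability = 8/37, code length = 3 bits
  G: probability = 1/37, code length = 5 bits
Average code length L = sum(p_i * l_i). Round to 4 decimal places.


Weighted contributions p_i * l_i:
  C: (10/37) * 3 = 30/37
  F: (16/37) * 3 = 48/37
  B: (2/37) * 4 = 8/37
  A: (8/37) * 3 = 24/37
  G: (1/37) * 5 = 5/37
Sum = (30 + 48 + 8 + 24 + 5)/37 = 115/37

L = 115/37 = 3.1081 bits/symbol


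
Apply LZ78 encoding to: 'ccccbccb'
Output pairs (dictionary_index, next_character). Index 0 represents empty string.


LZ78 encoding steps:
Dictionary: {0: ''}
Step 1: w='' (idx 0), next='c' -> output (0, 'c'), add 'c' as idx 1
Step 2: w='c' (idx 1), next='c' -> output (1, 'c'), add 'cc' as idx 2
Step 3: w='c' (idx 1), next='b' -> output (1, 'b'), add 'cb' as idx 3
Step 4: w='cc' (idx 2), next='b' -> output (2, 'b'), add 'ccb' as idx 4


Encoded: [(0, 'c'), (1, 'c'), (1, 'b'), (2, 'b')]


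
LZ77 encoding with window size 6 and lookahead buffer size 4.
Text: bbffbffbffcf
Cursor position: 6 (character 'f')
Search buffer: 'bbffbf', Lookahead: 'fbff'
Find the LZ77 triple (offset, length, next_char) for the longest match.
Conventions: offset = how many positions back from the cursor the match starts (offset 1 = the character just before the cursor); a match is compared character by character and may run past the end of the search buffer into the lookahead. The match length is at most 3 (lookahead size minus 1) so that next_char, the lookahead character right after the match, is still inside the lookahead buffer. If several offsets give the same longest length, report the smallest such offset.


Try each offset into the search buffer:
  offset=1 (pos 5, char 'f'): match length 1
  offset=2 (pos 4, char 'b'): match length 0
  offset=3 (pos 3, char 'f'): match length 3
  offset=4 (pos 2, char 'f'): match length 1
  offset=5 (pos 1, char 'b'): match length 0
  offset=6 (pos 0, char 'b'): match length 0
Longest match has length 3 at offset 3.
next_char = character at position 6 + 3 = 9 -> 'f'

Best match: offset=3, length=3 (matching 'fbf' starting at position 3)
LZ77 triple: (3, 3, 'f')


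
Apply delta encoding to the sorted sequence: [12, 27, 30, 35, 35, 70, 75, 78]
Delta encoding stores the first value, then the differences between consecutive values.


First value: 12
Deltas:
  27 - 12 = 15
  30 - 27 = 3
  35 - 30 = 5
  35 - 35 = 0
  70 - 35 = 35
  75 - 70 = 5
  78 - 75 = 3


Delta encoded: [12, 15, 3, 5, 0, 35, 5, 3]


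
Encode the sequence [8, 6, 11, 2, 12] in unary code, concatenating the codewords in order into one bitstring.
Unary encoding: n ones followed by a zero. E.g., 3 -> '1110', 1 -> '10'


Encode each number as n ones followed by a terminating 0:
  8 -> 111111110 (9 bits)
  6 -> 1111110 (7 bits)
  11 -> 111111111110 (12 bits)
  2 -> 110 (3 bits)
  12 -> 1111111111110 (13 bits)
Total length = 9 + 7 + 12 + 3 + 13 = 44 bits.

Unary([8, 6, 11, 2, 12]) = 11111111011111101111111111101101111111111110 (44 bits)


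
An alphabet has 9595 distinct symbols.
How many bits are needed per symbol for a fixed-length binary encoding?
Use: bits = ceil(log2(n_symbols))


log2(9595) = 13.2281
Bracket: 2^13 = 8192 < 9595 <= 2^14 = 16384
So ceil(log2(9595)) = 14

bits = ceil(log2(9595)) = ceil(13.2281) = 14 bits


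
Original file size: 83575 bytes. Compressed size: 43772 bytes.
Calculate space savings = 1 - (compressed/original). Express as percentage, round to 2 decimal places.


ratio = compressed/original = 43772/83575 = 0.523745
savings = 1 - ratio = 1 - 0.523745 = 0.476255
as a percentage: 0.476255 * 100 = 47.63%

Space savings = 1 - 43772/83575 = 47.63%


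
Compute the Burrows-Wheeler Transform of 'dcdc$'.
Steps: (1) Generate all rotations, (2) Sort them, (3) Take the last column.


Rotations (sorted):
  0: $dcdc -> last char: c
  1: c$dcd -> last char: d
  2: cdc$d -> last char: d
  3: dc$dc -> last char: c
  4: dcdc$ -> last char: $


BWT = cddc$


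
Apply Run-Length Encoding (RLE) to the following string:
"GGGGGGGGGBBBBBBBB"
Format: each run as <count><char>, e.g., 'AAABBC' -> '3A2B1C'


Scanning runs left to right:
  i=0: run of 'G' x 9 -> '9G'
  i=9: run of 'B' x 8 -> '8B'

RLE = 9G8B


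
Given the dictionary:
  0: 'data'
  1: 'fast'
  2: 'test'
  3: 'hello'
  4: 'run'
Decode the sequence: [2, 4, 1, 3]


Look up each index in the dictionary:
  2 -> 'test'
  4 -> 'run'
  1 -> 'fast'
  3 -> 'hello'

Decoded: "test run fast hello"


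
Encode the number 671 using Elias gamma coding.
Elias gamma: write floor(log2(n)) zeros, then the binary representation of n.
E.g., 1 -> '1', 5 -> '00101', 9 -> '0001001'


num_bits = floor(log2(671)) + 1 = 10
leading_zeros = num_bits - 1 = 9
binary(671) = 1010011111

Elias gamma(671) = '000000000' + '1010011111' = 0000000001010011111 (19 bits)


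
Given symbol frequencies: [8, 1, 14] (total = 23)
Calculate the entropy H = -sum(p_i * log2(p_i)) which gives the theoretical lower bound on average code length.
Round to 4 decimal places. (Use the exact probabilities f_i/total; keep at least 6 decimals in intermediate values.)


Per-symbol terms -p_i * log2(p_i) with p_i = f_i/23:
  p = 8/23 = 0.347826: log2(p) = -1.523562, -p*log2(p) = 0.529935
  p = 1/23 = 0.043478: log2(p) = -4.523562, -p*log2(p) = 0.196677
  p = 14/23 = 0.608696: log2(p) = -0.716207, -p*log2(p) = 0.435952
H = 0.529935 + 0.196677 + 0.435952 = 1.162564

H = 1.1626 bits/symbol


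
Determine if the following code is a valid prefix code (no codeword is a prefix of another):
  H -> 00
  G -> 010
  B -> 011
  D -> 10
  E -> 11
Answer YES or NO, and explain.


Checking each pair (does one codeword prefix another?):
  H='00' vs G='010': no prefix
  H='00' vs B='011': no prefix
  H='00' vs D='10': no prefix
  H='00' vs E='11': no prefix
  G='010' vs H='00': no prefix
  G='010' vs B='011': no prefix
  G='010' vs D='10': no prefix
  G='010' vs E='11': no prefix
  B='011' vs H='00': no prefix
  B='011' vs G='010': no prefix
  B='011' vs D='10': no prefix
  B='011' vs E='11': no prefix
  D='10' vs H='00': no prefix
  D='10' vs G='010': no prefix
  D='10' vs B='011': no prefix
  D='10' vs E='11': no prefix
  E='11' vs H='00': no prefix
  E='11' vs G='010': no prefix
  E='11' vs B='011': no prefix
  E='11' vs D='10': no prefix
No violation found over all pairs.

YES -- this is a valid prefix code. No codeword is a prefix of any other codeword.


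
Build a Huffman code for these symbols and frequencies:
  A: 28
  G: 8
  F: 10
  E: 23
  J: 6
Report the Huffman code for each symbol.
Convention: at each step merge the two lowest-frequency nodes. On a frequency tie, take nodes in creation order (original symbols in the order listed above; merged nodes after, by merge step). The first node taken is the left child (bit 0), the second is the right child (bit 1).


Huffman tree construction:
Step 1: Merge J(6) + G(8) = 14
Step 2: Merge F(10) + (J+G)(14) = 24
Step 3: Merge E(23) + (F+(J+G))(24) = 47
Step 4: Merge A(28) + (E+(F+(J+G)))(47) = 75
Read each symbol's code off the tree from the root (left child = 0, right child = 1).

Codes:
  A: 0 (length 1)
  G: 1111 (length 4)
  F: 110 (length 3)
  E: 10 (length 2)
  J: 1110 (length 4)
Average code length: 160/75 = 2.1333 bits/symbol


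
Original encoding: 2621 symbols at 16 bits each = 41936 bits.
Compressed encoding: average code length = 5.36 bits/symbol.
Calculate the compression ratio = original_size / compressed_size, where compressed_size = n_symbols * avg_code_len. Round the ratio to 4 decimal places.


original_size = n_symbols * orig_bits = 2621 * 16 = 41936 bits
compressed_size = n_symbols * avg_code_len = 2621 * 5.36 = 14048.56 bits
ratio = original_size / compressed_size = 41936 / 14048.56 = 2.9851

Compression ratio = 2.9851


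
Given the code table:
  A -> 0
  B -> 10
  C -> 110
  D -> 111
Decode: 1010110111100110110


Decoding:
10 -> B
10 -> B
110 -> C
111 -> D
10 -> B
0 -> A
110 -> C
110 -> C


Result: BBCDBACC


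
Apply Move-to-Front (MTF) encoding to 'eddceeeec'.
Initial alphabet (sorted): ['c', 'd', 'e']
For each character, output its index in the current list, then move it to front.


MTF encoding:
'e': index 2 in ['c', 'd', 'e'] -> ['e', 'c', 'd']
'd': index 2 in ['e', 'c', 'd'] -> ['d', 'e', 'c']
'd': index 0 in ['d', 'e', 'c'] -> ['d', 'e', 'c']
'c': index 2 in ['d', 'e', 'c'] -> ['c', 'd', 'e']
'e': index 2 in ['c', 'd', 'e'] -> ['e', 'c', 'd']
'e': index 0 in ['e', 'c', 'd'] -> ['e', 'c', 'd']
'e': index 0 in ['e', 'c', 'd'] -> ['e', 'c', 'd']
'e': index 0 in ['e', 'c', 'd'] -> ['e', 'c', 'd']
'c': index 1 in ['e', 'c', 'd'] -> ['c', 'e', 'd']


Output: [2, 2, 0, 2, 2, 0, 0, 0, 1]


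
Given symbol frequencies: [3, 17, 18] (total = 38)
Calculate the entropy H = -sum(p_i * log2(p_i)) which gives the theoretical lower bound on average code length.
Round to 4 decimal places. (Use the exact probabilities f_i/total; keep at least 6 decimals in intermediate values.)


Per-symbol terms -p_i * log2(p_i) with p_i = f_i/38:
  p = 3/38 = 0.078947: log2(p) = -3.662965, -p*log2(p) = 0.289181
  p = 17/38 = 0.447368: log2(p) = -1.160465, -p*log2(p) = 0.519155
  p = 18/38 = 0.473684: log2(p) = -1.078003, -p*log2(p) = 0.510633
H = 0.289181 + 0.519155 + 0.510633 = 1.318969

H = 1.319 bits/symbol


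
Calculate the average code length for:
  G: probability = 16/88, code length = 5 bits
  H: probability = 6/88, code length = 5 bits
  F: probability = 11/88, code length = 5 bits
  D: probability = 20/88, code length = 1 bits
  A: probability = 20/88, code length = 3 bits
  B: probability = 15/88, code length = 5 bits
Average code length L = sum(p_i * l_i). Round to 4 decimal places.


Weighted contributions p_i * l_i:
  G: (16/88) * 5 = 80/88
  H: (6/88) * 5 = 30/88
  F: (11/88) * 5 = 55/88
  D: (20/88) * 1 = 20/88
  A: (20/88) * 3 = 60/88
  B: (15/88) * 5 = 75/88
Sum = (80 + 30 + 55 + 20 + 60 + 75)/88 = 320/88

L = 320/88 = 3.6364 bits/symbol


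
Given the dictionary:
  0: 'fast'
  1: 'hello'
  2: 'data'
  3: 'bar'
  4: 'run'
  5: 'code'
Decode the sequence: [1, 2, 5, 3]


Look up each index in the dictionary:
  1 -> 'hello'
  2 -> 'data'
  5 -> 'code'
  3 -> 'bar'

Decoded: "hello data code bar"


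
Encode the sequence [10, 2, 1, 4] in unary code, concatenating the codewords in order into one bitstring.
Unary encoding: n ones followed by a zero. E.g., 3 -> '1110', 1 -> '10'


Encode each number as n ones followed by a terminating 0:
  10 -> 11111111110 (11 bits)
  2 -> 110 (3 bits)
  1 -> 10 (2 bits)
  4 -> 11110 (5 bits)
Total length = 11 + 3 + 2 + 5 = 21 bits.

Unary([10, 2, 1, 4]) = 111111111101101011110 (21 bits)


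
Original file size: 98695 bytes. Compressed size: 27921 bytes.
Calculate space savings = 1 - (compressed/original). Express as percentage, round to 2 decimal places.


ratio = compressed/original = 27921/98695 = 0.282902
savings = 1 - ratio = 1 - 0.282902 = 0.717098
as a percentage: 0.717098 * 100 = 71.71%

Space savings = 1 - 27921/98695 = 71.71%


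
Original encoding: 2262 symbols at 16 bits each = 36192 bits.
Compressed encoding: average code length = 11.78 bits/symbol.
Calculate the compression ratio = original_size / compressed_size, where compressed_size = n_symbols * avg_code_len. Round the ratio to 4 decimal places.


original_size = n_symbols * orig_bits = 2262 * 16 = 36192 bits
compressed_size = n_symbols * avg_code_len = 2262 * 11.78 = 26646.36 bits
ratio = original_size / compressed_size = 36192 / 26646.36 = 1.3582

Compression ratio = 1.3582


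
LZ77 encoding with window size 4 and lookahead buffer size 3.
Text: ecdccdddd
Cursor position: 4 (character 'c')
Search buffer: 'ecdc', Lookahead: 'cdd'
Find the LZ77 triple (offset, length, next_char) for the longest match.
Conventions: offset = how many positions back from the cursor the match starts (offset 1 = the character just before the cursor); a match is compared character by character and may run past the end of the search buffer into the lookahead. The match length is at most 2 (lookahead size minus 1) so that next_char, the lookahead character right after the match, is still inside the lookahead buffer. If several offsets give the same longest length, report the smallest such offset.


Try each offset into the search buffer:
  offset=1 (pos 3, char 'c'): match length 1
  offset=2 (pos 2, char 'd'): match length 0
  offset=3 (pos 1, char 'c'): match length 2
  offset=4 (pos 0, char 'e'): match length 0
Longest match has length 2 at offset 3.
next_char = character at position 4 + 2 = 6 -> 'd'

Best match: offset=3, length=2 (matching 'cd' starting at position 1)
LZ77 triple: (3, 2, 'd')


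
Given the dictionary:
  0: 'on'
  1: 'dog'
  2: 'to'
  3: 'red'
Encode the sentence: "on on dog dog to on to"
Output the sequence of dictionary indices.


Look up each word in the dictionary:
  'on' -> 0
  'on' -> 0
  'dog' -> 1
  'dog' -> 1
  'to' -> 2
  'on' -> 0
  'to' -> 2

Encoded: [0, 0, 1, 1, 2, 0, 2]


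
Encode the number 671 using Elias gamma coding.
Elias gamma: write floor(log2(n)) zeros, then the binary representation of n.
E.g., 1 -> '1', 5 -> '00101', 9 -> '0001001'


num_bits = floor(log2(671)) + 1 = 10
leading_zeros = num_bits - 1 = 9
binary(671) = 1010011111

Elias gamma(671) = '000000000' + '1010011111' = 0000000001010011111 (19 bits)


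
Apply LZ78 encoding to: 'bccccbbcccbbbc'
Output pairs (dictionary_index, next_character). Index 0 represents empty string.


LZ78 encoding steps:
Dictionary: {0: ''}
Step 1: w='' (idx 0), next='b' -> output (0, 'b'), add 'b' as idx 1
Step 2: w='' (idx 0), next='c' -> output (0, 'c'), add 'c' as idx 2
Step 3: w='c' (idx 2), next='c' -> output (2, 'c'), add 'cc' as idx 3
Step 4: w='c' (idx 2), next='b' -> output (2, 'b'), add 'cb' as idx 4
Step 5: w='b' (idx 1), next='c' -> output (1, 'c'), add 'bc' as idx 5
Step 6: w='cc' (idx 3), next='b' -> output (3, 'b'), add 'ccb' as idx 6
Step 7: w='b' (idx 1), next='b' -> output (1, 'b'), add 'bb' as idx 7
Step 8: w='c' (idx 2), end of input -> output (2, '')


Encoded: [(0, 'b'), (0, 'c'), (2, 'c'), (2, 'b'), (1, 'c'), (3, 'b'), (1, 'b'), (2, '')]


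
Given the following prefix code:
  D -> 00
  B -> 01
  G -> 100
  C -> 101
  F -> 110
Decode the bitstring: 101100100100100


Decoding step by step:
Bits 101 -> C
Bits 100 -> G
Bits 100 -> G
Bits 100 -> G
Bits 100 -> G


Decoded message: CGGGG


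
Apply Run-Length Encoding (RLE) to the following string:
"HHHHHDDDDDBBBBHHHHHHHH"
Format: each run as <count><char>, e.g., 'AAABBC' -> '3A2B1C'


Scanning runs left to right:
  i=0: run of 'H' x 5 -> '5H'
  i=5: run of 'D' x 5 -> '5D'
  i=10: run of 'B' x 4 -> '4B'
  i=14: run of 'H' x 8 -> '8H'

RLE = 5H5D4B8H


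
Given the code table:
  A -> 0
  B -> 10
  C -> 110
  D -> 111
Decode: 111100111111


Decoding:
111 -> D
10 -> B
0 -> A
111 -> D
111 -> D


Result: DBADD


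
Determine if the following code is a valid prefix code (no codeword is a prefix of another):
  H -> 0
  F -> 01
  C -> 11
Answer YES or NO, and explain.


Checking each pair (does one codeword prefix another?):
  H='0' vs F='01': prefix -- VIOLATION

NO -- this is NOT a valid prefix code. H (0) is a prefix of F (01).


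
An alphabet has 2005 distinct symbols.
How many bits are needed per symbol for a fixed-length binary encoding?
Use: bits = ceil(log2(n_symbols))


log2(2005) = 10.9694
Bracket: 2^10 = 1024 < 2005 <= 2^11 = 2048
So ceil(log2(2005)) = 11

bits = ceil(log2(2005)) = ceil(10.9694) = 11 bits


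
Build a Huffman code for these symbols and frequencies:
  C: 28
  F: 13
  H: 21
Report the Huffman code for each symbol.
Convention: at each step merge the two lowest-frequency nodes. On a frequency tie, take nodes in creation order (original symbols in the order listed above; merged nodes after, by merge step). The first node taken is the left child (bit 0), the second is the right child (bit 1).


Huffman tree construction:
Step 1: Merge F(13) + H(21) = 34
Step 2: Merge C(28) + (F+H)(34) = 62
Read each symbol's code off the tree from the root (left child = 0, right child = 1).

Codes:
  C: 0 (length 1)
  F: 10 (length 2)
  H: 11 (length 2)
Average code length: 96/62 = 1.5484 bits/symbol


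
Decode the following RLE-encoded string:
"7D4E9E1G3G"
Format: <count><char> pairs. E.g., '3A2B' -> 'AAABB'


Expanding each <count><char> pair:
  7D -> 'DDDDDDD'
  4E -> 'EEEE'
  9E -> 'EEEEEEEEE'
  1G -> 'G'
  3G -> 'GGG'

Decoded = DDDDDDDEEEEEEEEEEEEEGGGG


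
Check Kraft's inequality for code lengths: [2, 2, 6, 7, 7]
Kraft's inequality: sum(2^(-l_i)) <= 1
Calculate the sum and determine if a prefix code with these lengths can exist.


Sum = 2^(-2) + 2^(-2) + 2^(-6) + 2^(-7) + 2^(-7)
    = 0.25 + 0.25 + 0.015625 + 0.0078125 + 0.0078125
    = 68/128 = 0.53125
Since 0.53125 <= 1, Kraft's inequality IS satisfied.
A prefix code with these lengths CAN exist.

Kraft sum = 0.53125. Satisfied.


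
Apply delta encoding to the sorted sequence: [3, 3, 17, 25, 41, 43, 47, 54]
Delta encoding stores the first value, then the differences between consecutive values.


First value: 3
Deltas:
  3 - 3 = 0
  17 - 3 = 14
  25 - 17 = 8
  41 - 25 = 16
  43 - 41 = 2
  47 - 43 = 4
  54 - 47 = 7


Delta encoded: [3, 0, 14, 8, 16, 2, 4, 7]


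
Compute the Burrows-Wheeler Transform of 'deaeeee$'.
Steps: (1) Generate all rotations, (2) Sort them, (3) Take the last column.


Rotations (sorted):
  0: $deaeeee -> last char: e
  1: aeeee$de -> last char: e
  2: deaeeee$ -> last char: $
  3: e$deaeee -> last char: e
  4: eaeeee$d -> last char: d
  5: ee$deaee -> last char: e
  6: eee$deae -> last char: e
  7: eeee$dea -> last char: a


BWT = ee$edeea


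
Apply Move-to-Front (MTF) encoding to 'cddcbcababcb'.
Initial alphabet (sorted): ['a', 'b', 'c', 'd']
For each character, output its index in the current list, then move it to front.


MTF encoding:
'c': index 2 in ['a', 'b', 'c', 'd'] -> ['c', 'a', 'b', 'd']
'd': index 3 in ['c', 'a', 'b', 'd'] -> ['d', 'c', 'a', 'b']
'd': index 0 in ['d', 'c', 'a', 'b'] -> ['d', 'c', 'a', 'b']
'c': index 1 in ['d', 'c', 'a', 'b'] -> ['c', 'd', 'a', 'b']
'b': index 3 in ['c', 'd', 'a', 'b'] -> ['b', 'c', 'd', 'a']
'c': index 1 in ['b', 'c', 'd', 'a'] -> ['c', 'b', 'd', 'a']
'a': index 3 in ['c', 'b', 'd', 'a'] -> ['a', 'c', 'b', 'd']
'b': index 2 in ['a', 'c', 'b', 'd'] -> ['b', 'a', 'c', 'd']
'a': index 1 in ['b', 'a', 'c', 'd'] -> ['a', 'b', 'c', 'd']
'b': index 1 in ['a', 'b', 'c', 'd'] -> ['b', 'a', 'c', 'd']
'c': index 2 in ['b', 'a', 'c', 'd'] -> ['c', 'b', 'a', 'd']
'b': index 1 in ['c', 'b', 'a', 'd'] -> ['b', 'c', 'a', 'd']


Output: [2, 3, 0, 1, 3, 1, 3, 2, 1, 1, 2, 1]


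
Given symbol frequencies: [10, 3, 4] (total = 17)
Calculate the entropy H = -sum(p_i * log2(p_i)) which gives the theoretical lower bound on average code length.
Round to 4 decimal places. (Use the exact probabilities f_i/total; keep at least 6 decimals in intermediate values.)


Per-symbol terms -p_i * log2(p_i) with p_i = f_i/17:
  p = 10/17 = 0.588235: log2(p) = -0.765535, -p*log2(p) = 0.450315
  p = 3/17 = 0.176471: log2(p) = -2.502500, -p*log2(p) = 0.441618
  p = 4/17 = 0.235294: log2(p) = -2.087463, -p*log2(p) = 0.491168
H = 0.450315 + 0.441618 + 0.491168 = 1.383101

H = 1.3831 bits/symbol


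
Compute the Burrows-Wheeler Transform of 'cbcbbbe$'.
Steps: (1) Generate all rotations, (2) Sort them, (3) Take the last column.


Rotations (sorted):
  0: $cbcbbbe -> last char: e
  1: bbbe$cbc -> last char: c
  2: bbe$cbcb -> last char: b
  3: bcbbbe$c -> last char: c
  4: be$cbcbb -> last char: b
  5: cbbbe$cb -> last char: b
  6: cbcbbbe$ -> last char: $
  7: e$cbcbbb -> last char: b


BWT = ecbcbb$b


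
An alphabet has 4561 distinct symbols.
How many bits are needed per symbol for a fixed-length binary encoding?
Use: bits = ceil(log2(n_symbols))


log2(4561) = 12.1551
Bracket: 2^12 = 4096 < 4561 <= 2^13 = 8192
So ceil(log2(4561)) = 13

bits = ceil(log2(4561)) = ceil(12.1551) = 13 bits


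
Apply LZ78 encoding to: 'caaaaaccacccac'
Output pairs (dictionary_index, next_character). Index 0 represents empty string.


LZ78 encoding steps:
Dictionary: {0: ''}
Step 1: w='' (idx 0), next='c' -> output (0, 'c'), add 'c' as idx 1
Step 2: w='' (idx 0), next='a' -> output (0, 'a'), add 'a' as idx 2
Step 3: w='a' (idx 2), next='a' -> output (2, 'a'), add 'aa' as idx 3
Step 4: w='aa' (idx 3), next='c' -> output (3, 'c'), add 'aac' as idx 4
Step 5: w='c' (idx 1), next='a' -> output (1, 'a'), add 'ca' as idx 5
Step 6: w='c' (idx 1), next='c' -> output (1, 'c'), add 'cc' as idx 6
Step 7: w='ca' (idx 5), next='c' -> output (5, 'c'), add 'cac' as idx 7


Encoded: [(0, 'c'), (0, 'a'), (2, 'a'), (3, 'c'), (1, 'a'), (1, 'c'), (5, 'c')]


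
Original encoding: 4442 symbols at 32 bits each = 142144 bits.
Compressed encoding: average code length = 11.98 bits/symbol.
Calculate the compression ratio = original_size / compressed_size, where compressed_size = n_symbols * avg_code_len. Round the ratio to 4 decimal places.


original_size = n_symbols * orig_bits = 4442 * 32 = 142144 bits
compressed_size = n_symbols * avg_code_len = 4442 * 11.98 = 53215.16 bits
ratio = original_size / compressed_size = 142144 / 53215.16 = 2.6711

Compression ratio = 2.6711


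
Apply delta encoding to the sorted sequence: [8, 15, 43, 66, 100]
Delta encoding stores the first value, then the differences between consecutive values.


First value: 8
Deltas:
  15 - 8 = 7
  43 - 15 = 28
  66 - 43 = 23
  100 - 66 = 34


Delta encoded: [8, 7, 28, 23, 34]


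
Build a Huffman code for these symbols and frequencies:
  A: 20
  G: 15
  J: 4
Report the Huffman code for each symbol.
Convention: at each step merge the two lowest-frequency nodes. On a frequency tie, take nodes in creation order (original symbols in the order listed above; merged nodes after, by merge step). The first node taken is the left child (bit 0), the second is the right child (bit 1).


Huffman tree construction:
Step 1: Merge J(4) + G(15) = 19
Step 2: Merge (J+G)(19) + A(20) = 39
Read each symbol's code off the tree from the root (left child = 0, right child = 1).

Codes:
  A: 1 (length 1)
  G: 01 (length 2)
  J: 00 (length 2)
Average code length: 58/39 = 1.4872 bits/symbol


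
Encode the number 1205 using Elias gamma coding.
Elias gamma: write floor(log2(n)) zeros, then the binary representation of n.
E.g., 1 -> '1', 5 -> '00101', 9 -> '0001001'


num_bits = floor(log2(1205)) + 1 = 11
leading_zeros = num_bits - 1 = 10
binary(1205) = 10010110101

Elias gamma(1205) = '0000000000' + '10010110101' = 000000000010010110101 (21 bits)


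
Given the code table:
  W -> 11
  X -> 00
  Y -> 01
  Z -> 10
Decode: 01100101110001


Decoding:
01 -> Y
10 -> Z
01 -> Y
01 -> Y
11 -> W
00 -> X
01 -> Y


Result: YZYYWXY


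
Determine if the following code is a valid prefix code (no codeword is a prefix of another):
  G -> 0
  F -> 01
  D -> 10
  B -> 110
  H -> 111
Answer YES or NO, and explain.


Checking each pair (does one codeword prefix another?):
  G='0' vs F='01': prefix -- VIOLATION

NO -- this is NOT a valid prefix code. G (0) is a prefix of F (01).


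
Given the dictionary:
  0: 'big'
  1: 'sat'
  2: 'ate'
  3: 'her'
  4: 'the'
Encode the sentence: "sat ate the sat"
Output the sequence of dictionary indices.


Look up each word in the dictionary:
  'sat' -> 1
  'ate' -> 2
  'the' -> 4
  'sat' -> 1

Encoded: [1, 2, 4, 1]


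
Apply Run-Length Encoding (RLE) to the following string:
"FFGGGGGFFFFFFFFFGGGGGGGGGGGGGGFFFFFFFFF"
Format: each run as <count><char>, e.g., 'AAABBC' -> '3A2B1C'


Scanning runs left to right:
  i=0: run of 'F' x 2 -> '2F'
  i=2: run of 'G' x 5 -> '5G'
  i=7: run of 'F' x 9 -> '9F'
  i=16: run of 'G' x 14 -> '14G'
  i=30: run of 'F' x 9 -> '9F'

RLE = 2F5G9F14G9F


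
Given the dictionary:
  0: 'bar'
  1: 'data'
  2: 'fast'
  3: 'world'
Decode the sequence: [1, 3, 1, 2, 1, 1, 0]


Look up each index in the dictionary:
  1 -> 'data'
  3 -> 'world'
  1 -> 'data'
  2 -> 'fast'
  1 -> 'data'
  1 -> 'data'
  0 -> 'bar'

Decoded: "data world data fast data data bar"


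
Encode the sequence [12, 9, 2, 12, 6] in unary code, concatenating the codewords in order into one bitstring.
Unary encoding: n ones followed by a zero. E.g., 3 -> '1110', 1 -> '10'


Encode each number as n ones followed by a terminating 0:
  12 -> 1111111111110 (13 bits)
  9 -> 1111111110 (10 bits)
  2 -> 110 (3 bits)
  12 -> 1111111111110 (13 bits)
  6 -> 1111110 (7 bits)
Total length = 13 + 10 + 3 + 13 + 7 = 46 bits.

Unary([12, 9, 2, 12, 6]) = 1111111111110111111111011011111111111101111110 (46 bits)


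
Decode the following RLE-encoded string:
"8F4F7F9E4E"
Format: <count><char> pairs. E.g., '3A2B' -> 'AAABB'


Expanding each <count><char> pair:
  8F -> 'FFFFFFFF'
  4F -> 'FFFF'
  7F -> 'FFFFFFF'
  9E -> 'EEEEEEEEE'
  4E -> 'EEEE'

Decoded = FFFFFFFFFFFFFFFFFFFEEEEEEEEEEEEE


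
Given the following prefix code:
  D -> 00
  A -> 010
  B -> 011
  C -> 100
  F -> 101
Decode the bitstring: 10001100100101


Decoding step by step:
Bits 100 -> C
Bits 011 -> B
Bits 00 -> D
Bits 100 -> C
Bits 101 -> F


Decoded message: CBDCF


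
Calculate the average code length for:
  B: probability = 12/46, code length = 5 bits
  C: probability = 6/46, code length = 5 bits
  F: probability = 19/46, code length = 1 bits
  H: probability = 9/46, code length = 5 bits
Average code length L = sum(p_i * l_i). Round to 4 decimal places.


Weighted contributions p_i * l_i:
  B: (12/46) * 5 = 60/46
  C: (6/46) * 5 = 30/46
  F: (19/46) * 1 = 19/46
  H: (9/46) * 5 = 45/46
Sum = (60 + 30 + 19 + 45)/46 = 154/46

L = 154/46 = 3.3478 bits/symbol


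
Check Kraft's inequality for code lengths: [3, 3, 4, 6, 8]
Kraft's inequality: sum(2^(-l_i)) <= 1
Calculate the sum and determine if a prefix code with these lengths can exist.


Sum = 2^(-3) + 2^(-3) + 2^(-4) + 2^(-6) + 2^(-8)
    = 0.125 + 0.125 + 0.0625 + 0.015625 + 0.00390625
    = 85/256 = 0.33203125
Since 0.33203125 <= 1, Kraft's inequality IS satisfied.
A prefix code with these lengths CAN exist.

Kraft sum = 0.33203125. Satisfied.


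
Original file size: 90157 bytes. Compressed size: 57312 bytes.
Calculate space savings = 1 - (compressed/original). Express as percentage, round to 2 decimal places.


ratio = compressed/original = 57312/90157 = 0.635691
savings = 1 - ratio = 1 - 0.635691 = 0.364309
as a percentage: 0.364309 * 100 = 36.43%

Space savings = 1 - 57312/90157 = 36.43%


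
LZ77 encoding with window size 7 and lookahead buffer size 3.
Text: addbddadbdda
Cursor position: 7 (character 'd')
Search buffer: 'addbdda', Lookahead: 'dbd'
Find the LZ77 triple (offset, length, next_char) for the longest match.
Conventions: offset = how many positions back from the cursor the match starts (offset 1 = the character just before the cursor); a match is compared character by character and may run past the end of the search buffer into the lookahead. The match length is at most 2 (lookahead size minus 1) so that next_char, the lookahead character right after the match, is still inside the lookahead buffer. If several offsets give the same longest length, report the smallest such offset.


Try each offset into the search buffer:
  offset=1 (pos 6, char 'a'): match length 0
  offset=2 (pos 5, char 'd'): match length 1
  offset=3 (pos 4, char 'd'): match length 1
  offset=4 (pos 3, char 'b'): match length 0
  offset=5 (pos 2, char 'd'): match length 2
  offset=6 (pos 1, char 'd'): match length 1
  offset=7 (pos 0, char 'a'): match length 0
Longest match has length 2 at offset 5.
next_char = character at position 7 + 2 = 9 -> 'd'

Best match: offset=5, length=2 (matching 'db' starting at position 2)
LZ77 triple: (5, 2, 'd')


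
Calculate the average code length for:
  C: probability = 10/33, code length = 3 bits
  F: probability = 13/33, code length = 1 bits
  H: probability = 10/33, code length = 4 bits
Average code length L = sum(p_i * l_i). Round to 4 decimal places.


Weighted contributions p_i * l_i:
  C: (10/33) * 3 = 30/33
  F: (13/33) * 1 = 13/33
  H: (10/33) * 4 = 40/33
Sum = (30 + 13 + 40)/33 = 83/33

L = 83/33 = 2.5152 bits/symbol


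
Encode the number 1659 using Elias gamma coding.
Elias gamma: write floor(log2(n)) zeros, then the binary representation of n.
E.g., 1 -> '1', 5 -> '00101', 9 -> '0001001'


num_bits = floor(log2(1659)) + 1 = 11
leading_zeros = num_bits - 1 = 10
binary(1659) = 11001111011

Elias gamma(1659) = '0000000000' + '11001111011' = 000000000011001111011 (21 bits)


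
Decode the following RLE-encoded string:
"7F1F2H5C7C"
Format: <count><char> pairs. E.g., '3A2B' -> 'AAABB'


Expanding each <count><char> pair:
  7F -> 'FFFFFFF'
  1F -> 'F'
  2H -> 'HH'
  5C -> 'CCCCC'
  7C -> 'CCCCCCC'

Decoded = FFFFFFFFHHCCCCCCCCCCCC
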